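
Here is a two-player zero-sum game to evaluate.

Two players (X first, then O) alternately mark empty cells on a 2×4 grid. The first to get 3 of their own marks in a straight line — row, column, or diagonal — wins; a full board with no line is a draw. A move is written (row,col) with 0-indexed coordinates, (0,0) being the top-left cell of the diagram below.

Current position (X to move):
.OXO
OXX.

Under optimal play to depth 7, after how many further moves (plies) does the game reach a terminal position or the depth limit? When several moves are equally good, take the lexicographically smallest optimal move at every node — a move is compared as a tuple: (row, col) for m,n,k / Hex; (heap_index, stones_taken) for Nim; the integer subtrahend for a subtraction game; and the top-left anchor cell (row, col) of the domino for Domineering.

p1 X@[.OXO/OXX.]: (0,0)[XOXO/OXX.]+0 (1,3)[.OXO/OXXX]+1*
p2 O@[.OXO/OXXX] terminal -1; root [.OXO/OXX.] d7

PV length from [.OXO/OXX.]: 1 ply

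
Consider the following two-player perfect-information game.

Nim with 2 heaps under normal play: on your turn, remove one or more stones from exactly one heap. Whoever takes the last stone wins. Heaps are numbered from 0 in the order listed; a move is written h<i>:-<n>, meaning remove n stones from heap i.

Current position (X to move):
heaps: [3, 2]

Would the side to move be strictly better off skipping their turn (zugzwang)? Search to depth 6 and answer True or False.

[(3,2)] X move#1: h0:-1:+1/(2,2)*, h0:-2:-1/(1,2), h0:-3:-1/(0,2), h1:-1:-1/(3,1), h1:-2:-1/(3,0)
[(2,2)] O move#2: h0:-1:-1/(1,2)*, h0:-2:-1/(0,2), h1:-1:-1/(2,1), h1:-2:-1/(2,0)
[(1,2)] X move#3: h0:-1:-1/(0,2), h1:-1:+1/(1,1)*, h1:-2:-1/(1,0)
[(1,1)] O move#4: h0:-1:-1/(0,1)*, h1:-1:-1/(1,0)
[(0,1)] X move#5: h1:-1:+1/(0,0)*
[(0,0)] end (terminal -1, O#6); searched (3,2) to 6
pass branch (O moves first from the same position):
  | [(3,2)] O move#1: h0:-1:+1/(2,2)*, h0:-2:-1/(1,2), h0:-3:-1/(0,2), h1:-1:-1/(3,1), h1:-2:-1/(3,0)
  | [(2,2)] X move#2: h0:-1:-1/(1,2)*, h0:-2:-1/(0,2), h1:-1:-1/(2,1), h1:-2:-1/(2,0)
  | [(1,2)] O move#3: h0:-1:-1/(0,2), h1:-1:+1/(1,1)*, h1:-2:-1/(1,0)
  | [(1,1)] X move#4: h0:-1:-1/(0,1)*, h1:-1:-1/(1,0)
  | [(0,1)] O move#5: h1:-1:+1/(0,0)*
  | [(0,0)] end (terminal -1, X#6); searched (3,2) to 6
X moving scores +1; X passing scores -1

zugzwang((3,2), X) = False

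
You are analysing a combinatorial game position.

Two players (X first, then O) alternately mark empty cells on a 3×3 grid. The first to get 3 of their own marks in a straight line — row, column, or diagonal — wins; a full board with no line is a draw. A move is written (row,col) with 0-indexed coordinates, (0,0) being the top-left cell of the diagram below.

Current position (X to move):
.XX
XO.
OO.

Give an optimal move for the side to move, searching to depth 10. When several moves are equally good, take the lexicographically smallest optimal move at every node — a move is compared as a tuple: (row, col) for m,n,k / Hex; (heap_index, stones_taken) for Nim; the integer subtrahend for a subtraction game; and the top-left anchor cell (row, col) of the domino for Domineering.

X's best at [.XX/XO./OO.]: (0,0)

p1 X@[.XX/XO./OO.]: (0,0)[XXX/XO./OO.]+1* (1,2)[.XX/XOX/OO.]-1 (2,2)[.XX/XO./OOX]+1
p2 O@[XXX/XO./OO.] terminal -1; root [.XX/XO./OO.] d10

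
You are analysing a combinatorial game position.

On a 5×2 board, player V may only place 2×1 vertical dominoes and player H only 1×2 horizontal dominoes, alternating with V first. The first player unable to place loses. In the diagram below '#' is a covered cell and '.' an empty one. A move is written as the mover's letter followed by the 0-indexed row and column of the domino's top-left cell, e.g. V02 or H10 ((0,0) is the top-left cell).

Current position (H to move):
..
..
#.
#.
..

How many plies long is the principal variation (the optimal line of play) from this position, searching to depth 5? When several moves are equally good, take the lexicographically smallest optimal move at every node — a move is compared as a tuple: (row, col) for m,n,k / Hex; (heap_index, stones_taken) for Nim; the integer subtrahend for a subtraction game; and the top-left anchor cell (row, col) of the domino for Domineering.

PV length from [../../#./#./..]: 3 plies

ply 1, H at ../../#./#./.. | H00=+1→##/../#./#./..*; H10=+1→../##/#./#./..; H40=-1→../../#./#./##
ply 2, V at ##/../#./#./.. | V11=-1→##/.#/##/#./..*; V21=-1→##/../##/##/..; V31=-1→##/../#./##/.#
ply 3, H at ##/.#/##/#./.. | H40=+1→##/.#/##/#./##*
ply 4: ##/.#/##/#./## is terminal -1 (V); from ../../#./#./.. depth 5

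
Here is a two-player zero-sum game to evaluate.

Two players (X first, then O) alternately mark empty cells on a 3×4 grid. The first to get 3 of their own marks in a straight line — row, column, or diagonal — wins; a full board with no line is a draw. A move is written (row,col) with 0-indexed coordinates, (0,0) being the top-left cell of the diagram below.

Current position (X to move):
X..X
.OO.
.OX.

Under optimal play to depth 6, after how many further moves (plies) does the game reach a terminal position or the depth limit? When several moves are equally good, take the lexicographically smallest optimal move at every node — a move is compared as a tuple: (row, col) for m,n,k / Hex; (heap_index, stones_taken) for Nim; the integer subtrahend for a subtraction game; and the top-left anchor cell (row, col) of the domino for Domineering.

PV length from [X..X/.OO./.OX.]: 4 plies

[X..X/.OO./.OX.] X move#1: (0,1):-1/XX.X/.OO./.OX.*, (0,2):-1/X.XX/.OO./.OX., (1,0):-1/X..X/XOO./.OX., (1,3):-1/X..X/.OOX/.OX., (2,0):-1/X..X/.OO./XOX., (2,3):-1/X..X/.OO./.OXX
[XX.X/.OO./.OX.] O move#2: (0,2):+1/XXOX/.OO./.OX.*, (1,0):+1/XX.X/OOO./.OX., (1,3):+1/XX.X/.OOO/.OX., (2,0):-1/XX.X/.OO./OOX., (2,3):-1/XX.X/.OO./.OXO
[XXOX/.OO./.OX.] X move#3: (1,0):-1/XXOX/XOO./.OX.*, (1,3):-1/XXOX/.OOX/.OX., (2,0):-1/XXOX/.OO./XOX., (2,3):-1/XXOX/.OO./.OXX
[XXOX/XOO./.OX.] O move#4: (1,3):+1/XXOX/XOOO/.OX.*, (2,0):+1/XXOX/XOO./OOX., (2,3):-1/XXOX/XOO./.OXO
[XXOX/XOOO/.OX.] end (terminal -1, X#5); searched X..X/.OO./.OX. to 6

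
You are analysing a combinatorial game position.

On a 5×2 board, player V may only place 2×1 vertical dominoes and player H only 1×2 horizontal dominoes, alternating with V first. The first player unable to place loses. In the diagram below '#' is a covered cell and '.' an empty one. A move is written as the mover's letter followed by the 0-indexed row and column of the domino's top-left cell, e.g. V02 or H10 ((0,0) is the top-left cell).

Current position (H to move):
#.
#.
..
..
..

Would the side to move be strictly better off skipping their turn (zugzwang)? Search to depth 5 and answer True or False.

[#./#./../../..] H move#1: H20:-1/#./#./##/../.., H30:+1/#./#./../##/..*, H40:-1/#./#./../../##
[#./#./../##/..] V move#2: V01:-1/##/##/../##/..*, V11:-1/#./##/.#/##/..
[##/##/../##/..] H move#3: H20:+1/##/##/##/##/..*, H40:+1/##/##/../##/##
[##/##/##/##/..] end (terminal -1, V#4); searched #./#./../../.. to 5
if H skipped the turn, V would face:
~ [#./#./../../..] V move#1: V01:-1/##/##/../../.., V11:-1/#./##/.#/../.., V20:+1/#./#./#./#./..*, V21:+1/#./#./.#/.#/.., V30:+1/#./#./../#./#., V31:+1/#./#./../.#/.#
~ [#./#./#./#./..] H move#2: H40:-1/#./#./#./#./##*
~ [#./#./#./#./##] V move#3: V01:+1/##/##/#./#./##*, V11:+1/#./##/##/#./##, V21:+1/#./#./##/##/##
~ [##/##/#./#./##] end (terminal -1, H#4); searched #./#./../../.. to 5
compare (H): move=+1 vs pass=-1

zugzwang(#./#./../../.., H) = False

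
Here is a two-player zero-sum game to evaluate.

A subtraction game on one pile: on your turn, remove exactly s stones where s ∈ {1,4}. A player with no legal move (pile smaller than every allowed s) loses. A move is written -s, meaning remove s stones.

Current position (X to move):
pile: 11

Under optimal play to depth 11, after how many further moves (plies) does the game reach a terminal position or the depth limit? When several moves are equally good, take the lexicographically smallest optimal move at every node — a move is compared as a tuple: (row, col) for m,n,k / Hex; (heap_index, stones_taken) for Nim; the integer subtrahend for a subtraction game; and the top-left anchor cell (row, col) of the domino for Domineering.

PV length from [11]: 5 plies

ply 1, X at 11 | -1=+1→10*; -4=+1→7
ply 2, O at 10 | -1=-1→9*; -4=-1→6
ply 3, X at 9 | -1=-1→8; -4=+1→5*
ply 4, O at 5 | -1=-1→4*; -4=-1→1
ply 5, X at 4 | -1=-1→3; -4=+1→0*
ply 6: 0 is terminal -1 (O); from 11 depth 11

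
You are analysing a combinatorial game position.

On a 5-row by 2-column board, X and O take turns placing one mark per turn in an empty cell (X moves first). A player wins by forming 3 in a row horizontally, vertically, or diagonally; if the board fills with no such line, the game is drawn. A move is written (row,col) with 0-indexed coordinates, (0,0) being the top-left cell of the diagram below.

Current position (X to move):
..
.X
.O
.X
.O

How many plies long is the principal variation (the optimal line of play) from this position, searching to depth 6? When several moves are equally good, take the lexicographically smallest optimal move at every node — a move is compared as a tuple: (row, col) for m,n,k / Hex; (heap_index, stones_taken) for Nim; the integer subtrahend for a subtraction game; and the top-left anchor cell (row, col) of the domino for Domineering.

[../.X/.O/.X/.O] X move#1: (0,0):+0/X./.X/.O/.X/.O*, (0,1):+0/.X/.X/.O/.X/.O, (1,0):+0/../XX/.O/.X/.O, (2,0):+0/../.X/XO/.X/.O, (3,0):+0/../.X/.O/XX/.O, (4,0):+0/../.X/.O/.X/XO
[X./.X/.O/.X/.O] O move#2: (0,1):+0/XO/.X/.O/.X/.O*, (1,0):+0/X./OX/.O/.X/.O, (2,0):+0/X./.X/OO/.X/.O, (3,0):+0/X./.X/.O/OX/.O, (4,0):+0/X./.X/.O/.X/OO
[XO/.X/.O/.X/.O] X move#3: (1,0):+0/XO/XX/.O/.X/.O*, (2,0):+0/XO/.X/XO/.X/.O, (3,0):+0/XO/.X/.O/XX/.O, (4,0):+0/XO/.X/.O/.X/XO
[XO/XX/.O/.X/.O] O move#4: (2,0):+0/XO/XX/OO/.X/.O*, (3,0):-1/XO/XX/.O/OX/.O, (4,0):-1/XO/XX/.O/.X/OO
[XO/XX/OO/.X/.O] X move#5: (3,0):+0/XO/XX/OO/XX/.O*, (4,0):+0/XO/XX/OO/.X/XO
[XO/XX/OO/XX/.O] O move#6: (4,0):+0/XO/XX/OO/XX/OO*
[XO/XX/OO/XX/OO] end (terminal +0, X#7); searched ../.X/.O/.X/.O to 6

PV length from [../.X/.O/.X/.O]: 6 plies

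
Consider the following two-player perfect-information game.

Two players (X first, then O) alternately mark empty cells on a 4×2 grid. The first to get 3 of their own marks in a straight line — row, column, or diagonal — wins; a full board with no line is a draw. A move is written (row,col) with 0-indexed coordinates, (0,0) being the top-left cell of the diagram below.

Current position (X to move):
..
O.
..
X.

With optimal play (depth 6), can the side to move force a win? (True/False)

X winning at [../O./../X.]: False

p1 X@[../O./../X.]: (0,0)[X./O./../X.]+0* (0,1)[.X/O./../X.]+0 (1,1)[../OX/../X.]+0 (2,0)[../O./X./X.]+0 (2,1)[../O./.X/X.]+0 (3,1)[../O./../XX]+0
p2 O@[X./O./../X.]: (0,1)[XO/O./../X.]+0* (1,1)[X./OO/../X.]+0 (2,0)[X./O./O./X.]+0 (2,1)[X./O./.O/X.]+0 (3,1)[X./O./../XO]+0
p3 X@[XO/O./../X.]: (1,1)[XO/OX/../X.]+0* (2,0)[XO/O./X./X.]+0 (2,1)[XO/O./.X/X.]+0 (3,1)[XO/O./../XX]+0
p4 O@[XO/OX/../X.]: (2,0)[XO/OX/O./X.]+0* (2,1)[XO/OX/.O/X.]+0 (3,1)[XO/OX/../XO]+0
p5 X@[XO/OX/O./X.]: (2,1)[XO/OX/OX/X.]+0* (3,1)[XO/OX/O./XX]+0
p6 O@[XO/OX/OX/X.]: (3,1)[XO/OX/OX/XO]+0*
p7 X@[XO/OX/OX/XO] terminal +0; root [../O./../X.] d6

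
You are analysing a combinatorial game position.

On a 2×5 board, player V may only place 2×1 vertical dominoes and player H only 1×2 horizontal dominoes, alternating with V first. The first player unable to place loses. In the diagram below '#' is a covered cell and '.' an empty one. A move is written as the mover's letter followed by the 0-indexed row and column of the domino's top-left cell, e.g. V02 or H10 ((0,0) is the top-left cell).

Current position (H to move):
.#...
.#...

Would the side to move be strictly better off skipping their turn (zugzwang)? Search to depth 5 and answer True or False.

zugzwang(.#.../.#..., H) = False

p1 H@[.#.../.#...]: H02[.###./.#...]-1* H03[.#.##/.#...]-1 H12[.#.../.###.]-1 H13[.#.../.#.##]-1
p2 V@[.###./.#...]: V00[####./##...]-1 V04[.####/.#..#]+1*
p3 H@[.####/.#..#]: H12[.####/.####]-1*
p4 V@[.####/.####]: V00[#####/#####]+1*
p5 H@[#####/#####] terminal -1; root [.#.../.#...] d5
if H skipped the turn, V would face:
~ p1 V@[.#.../.#...]: V00[##.../##...]-1 V02[.##../.##..]-1 V03[.#.#./.#.#.]+1* V04[.#..#/.#..#]-1
~ p2 H@[.#.#./.#.#.] terminal -1; root [.#.../.#...] d5
compare (H): move=-1 vs pass=-1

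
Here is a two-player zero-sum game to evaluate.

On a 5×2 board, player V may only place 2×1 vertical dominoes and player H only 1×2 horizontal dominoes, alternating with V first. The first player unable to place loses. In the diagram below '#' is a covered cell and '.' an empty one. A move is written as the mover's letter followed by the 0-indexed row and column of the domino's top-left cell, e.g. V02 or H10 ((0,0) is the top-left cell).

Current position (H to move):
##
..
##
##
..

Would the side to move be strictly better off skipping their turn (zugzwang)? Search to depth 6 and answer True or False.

zugzwang(##/../##/##/.., H) = False

[##/../##/##/..] H move#1: H10:+1/##/##/##/##/..*, H40:+1/##/../##/##/##
[##/##/##/##/..] end (terminal -1, V#2); searched ##/../##/##/.. to 6
pass branch (V moves first from the same position):
  | [##/../##/##/..] end (terminal -1, V#1); searched ##/../##/##/.. to 6
H moving scores +1; H passing scores +1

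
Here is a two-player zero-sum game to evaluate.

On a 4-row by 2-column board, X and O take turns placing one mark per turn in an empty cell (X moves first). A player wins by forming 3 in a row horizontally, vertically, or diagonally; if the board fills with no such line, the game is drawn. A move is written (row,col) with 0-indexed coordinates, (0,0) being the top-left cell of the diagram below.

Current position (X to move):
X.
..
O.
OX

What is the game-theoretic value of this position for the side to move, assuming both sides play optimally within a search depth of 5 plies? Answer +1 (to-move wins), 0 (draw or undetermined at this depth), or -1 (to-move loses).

value(X./../O./OX, X) = 0

ply 1, X at X./../O./OX | (0,1)=-1→XX/../O./OX; (1,0)=+0→X./X./O./OX*; (1,1)=-1→X./.X/O./OX; (2,1)=-1→X./../OX/OX
ply 2, O at X./X./O./OX | (0,1)=+0→XO/X./O./OX*; (1,1)=+0→X./XO/O./OX; (2,1)=+0→X./X./OO/OX
ply 3, X at XO/X./O./OX | (1,1)=+0→XO/XX/O./OX*; (2,1)=+0→XO/X./OX/OX
ply 4, O at XO/XX/O./OX | (2,1)=+0→XO/XX/OO/OX*
ply 5: XO/XX/OO/OX is terminal +0 (X); from X./../O./OX depth 5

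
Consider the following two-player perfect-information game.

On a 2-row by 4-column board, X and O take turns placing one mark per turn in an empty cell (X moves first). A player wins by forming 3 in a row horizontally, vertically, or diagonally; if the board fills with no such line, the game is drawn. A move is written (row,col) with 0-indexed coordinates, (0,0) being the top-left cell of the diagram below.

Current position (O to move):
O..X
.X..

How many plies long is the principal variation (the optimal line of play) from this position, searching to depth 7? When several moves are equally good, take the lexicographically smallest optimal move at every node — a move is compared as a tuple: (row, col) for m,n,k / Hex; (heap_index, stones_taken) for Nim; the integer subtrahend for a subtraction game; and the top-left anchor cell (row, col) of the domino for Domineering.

[O..X/.X..] O move#1: (0,1):+0/OO.X/.X..*, (0,2):+0/O.OX/.X.., (1,0):+0/O..X/OX.., (1,2):+0/O..X/.XO., (1,3):+0/O..X/.X.O
[OO.X/.X..] X move#2: (0,2):+0/OOXX/.X..*, (1,0):-1/OO.X/XX.., (1,2):-1/OO.X/.XX., (1,3):-1/OO.X/.X.X
[OOXX/.X..] O move#3: (1,0):+0/OOXX/OX..*, (1,2):+0/OOXX/.XO., (1,3):+0/OOXX/.X.O
[OOXX/OX..] X move#4: (1,2):+0/OOXX/OXX.*, (1,3):+0/OOXX/OX.X
[OOXX/OXX.] O move#5: (1,3):+0/OOXX/OXXO*
[OOXX/OXXO] end (terminal +0, X#6); searched O..X/.X.. to 7

PV length from [O..X/.X..]: 5 plies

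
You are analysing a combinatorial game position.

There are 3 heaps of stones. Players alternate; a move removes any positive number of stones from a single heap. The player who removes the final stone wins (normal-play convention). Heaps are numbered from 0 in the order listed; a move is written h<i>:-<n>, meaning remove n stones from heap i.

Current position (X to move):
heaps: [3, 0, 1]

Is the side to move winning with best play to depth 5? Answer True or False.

[(3,0,1)] X move#1: h0:-1:-1/(2,0,1), h0:-2:+1/(1,0,1)*, h0:-3:-1/(0,0,1), h2:-1:-1/(3,0,0)
[(1,0,1)] O move#2: h0:-1:-1/(0,0,1)*, h2:-1:-1/(1,0,0)
[(0,0,1)] X move#3: h2:-1:+1/(0,0,0)*
[(0,0,0)] end (terminal -1, O#4); searched (3,0,1) to 5

X winning at [(3,0,1)]: True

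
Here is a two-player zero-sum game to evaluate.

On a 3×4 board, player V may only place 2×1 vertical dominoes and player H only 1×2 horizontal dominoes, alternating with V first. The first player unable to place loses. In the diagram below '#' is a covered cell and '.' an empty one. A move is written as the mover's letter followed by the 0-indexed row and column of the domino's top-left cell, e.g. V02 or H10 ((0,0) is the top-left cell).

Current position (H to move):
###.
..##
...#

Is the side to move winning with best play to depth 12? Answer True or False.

p1 H@[###./..##/...#]: H10[###./####/...#]+1* H20[###./..##/##.#]+1 H21[###./..##/.###]-1
p2 V@[###./####/...#] terminal -1; root [###./..##/...#] d12

H winning at [###./..##/...#]: True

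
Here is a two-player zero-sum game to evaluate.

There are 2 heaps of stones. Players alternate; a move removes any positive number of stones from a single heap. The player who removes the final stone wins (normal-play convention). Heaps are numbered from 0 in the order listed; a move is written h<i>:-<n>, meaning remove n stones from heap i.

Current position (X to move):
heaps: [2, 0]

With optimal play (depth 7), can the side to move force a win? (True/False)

ply 1, X at (2,0) | h0:-1=-1→(1,0); h0:-2=+1→(0,0)*
ply 2: (0,0) is terminal -1 (O); from (2,0) depth 7

X winning at [(2,0)]: True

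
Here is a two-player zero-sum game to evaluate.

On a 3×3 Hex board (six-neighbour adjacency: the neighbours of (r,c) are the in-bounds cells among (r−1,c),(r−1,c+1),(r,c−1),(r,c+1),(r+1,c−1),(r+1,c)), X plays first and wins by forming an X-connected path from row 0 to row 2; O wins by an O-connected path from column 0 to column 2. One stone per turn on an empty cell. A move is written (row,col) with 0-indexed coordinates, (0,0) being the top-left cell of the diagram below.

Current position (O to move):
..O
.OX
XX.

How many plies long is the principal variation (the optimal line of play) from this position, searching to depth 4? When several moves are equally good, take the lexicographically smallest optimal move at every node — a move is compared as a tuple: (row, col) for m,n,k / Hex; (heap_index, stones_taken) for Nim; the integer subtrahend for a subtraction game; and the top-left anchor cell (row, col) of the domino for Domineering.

[..O/.OX/XX.] O move#1: (0,0):+1/O.O/.OX/XX.*, (0,1):+1/.OO/.OX/XX., (1,0):+1/..O/OOX/XX., (2,2):-1/..O/.OX/XXO
[O.O/.OX/XX.] X move#2: (0,1):-1/OXO/.OX/XX.*, (1,0):-1/O.O/XOX/XX., (2,2):-1/O.O/.OX/XXX
[OXO/.OX/XX.] O move#3: (1,0):+1/OXO/OOX/XX.*, (2,2):-1/OXO/.OX/XXO
[OXO/OOX/XX.] end (terminal -1, X#4); searched ..O/.OX/XX. to 4

PV length from [..O/.OX/XX.]: 3 plies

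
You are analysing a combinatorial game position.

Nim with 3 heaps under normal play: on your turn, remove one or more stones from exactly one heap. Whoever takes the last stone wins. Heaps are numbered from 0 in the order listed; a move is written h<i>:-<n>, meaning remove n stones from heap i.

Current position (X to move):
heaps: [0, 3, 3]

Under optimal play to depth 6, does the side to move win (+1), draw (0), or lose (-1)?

p1 X@[(0,3,3)]: h1:-1[(0,2,3)]-1* h1:-2[(0,1,3)]-1 h1:-3[(0,0,3)]-1 h2:-1[(0,3,2)]-1 h2:-2[(0,3,1)]-1 h2:-3[(0,3,0)]-1
p2 O@[(0,2,3)]: h1:-1[(0,1,3)]-1 h1:-2[(0,0,3)]-1 h2:-1[(0,2,2)]+1* h2:-2[(0,2,1)]-1 h2:-3[(0,2,0)]-1
p3 X@[(0,2,2)]: h1:-1[(0,1,2)]-1* h1:-2[(0,0,2)]-1 h2:-1[(0,2,1)]-1 h2:-2[(0,2,0)]-1
p4 O@[(0,1,2)]: h1:-1[(0,0,2)]-1 h2:-1[(0,1,1)]+1* h2:-2[(0,1,0)]-1
p5 X@[(0,1,1)]: h1:-1[(0,0,1)]-1* h2:-1[(0,1,0)]-1
p6 O@[(0,0,1)]: h2:-1[(0,0,0)]+1*
p7 X@[(0,0,0)] terminal -1; root [(0,3,3)] d6

value((0,3,3), X) = -1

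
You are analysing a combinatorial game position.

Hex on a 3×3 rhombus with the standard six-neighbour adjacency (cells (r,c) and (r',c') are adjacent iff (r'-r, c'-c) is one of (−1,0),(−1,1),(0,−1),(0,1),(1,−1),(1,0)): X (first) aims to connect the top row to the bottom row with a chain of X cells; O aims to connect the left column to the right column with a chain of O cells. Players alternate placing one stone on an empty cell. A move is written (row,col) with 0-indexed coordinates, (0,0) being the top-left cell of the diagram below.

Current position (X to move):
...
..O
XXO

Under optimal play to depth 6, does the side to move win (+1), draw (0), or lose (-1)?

p1 X@[.../..O/XXO]: (0,0)[X../..O/XXO]+1* (0,1)[.X./..O/XXO]+1 (0,2)[..X/..O/XXO]+1 (1,0)[.../X.O/XXO]+1 (1,1)[.../.XO/XXO]+1
p2 O@[X../..O/XXO]: (0,1)[XO./..O/XXO]-1* (0,2)[X.O/..O/XXO]-1 (1,0)[X../O.O/XXO]-1 (1,1)[X../.OO/XXO]-1
p3 X@[XO./..O/XXO]: (0,2)[XOX/..O/XXO]+1* (1,0)[XO./X.O/XXO]+1 (1,1)[XO./.XO/XXO]+1
p4 O@[XOX/..O/XXO]: (1,0)[XOX/O.O/XXO]-1* (1,1)[XOX/.OO/XXO]-1
p5 X@[XOX/O.O/XXO]: (1,1)[XOX/OXO/XXO]+1*
p6 O@[XOX/OXO/XXO] terminal -1; root [.../..O/XXO] d6

value(.../..O/XXO, X) = +1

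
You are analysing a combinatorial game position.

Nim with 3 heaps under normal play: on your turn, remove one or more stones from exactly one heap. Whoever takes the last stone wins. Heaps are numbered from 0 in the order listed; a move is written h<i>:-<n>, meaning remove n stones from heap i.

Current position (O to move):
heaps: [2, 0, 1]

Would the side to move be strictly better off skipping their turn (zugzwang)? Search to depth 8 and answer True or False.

zugzwang((2,0,1), O) = False

p1 O@[(2,0,1)]: h0:-1[(1,0,1)]+1* h0:-2[(0,0,1)]-1 h2:-1[(2,0,0)]-1
p2 X@[(1,0,1)]: h0:-1[(0,0,1)]-1* h2:-1[(1,0,0)]-1
p3 O@[(0,0,1)]: h2:-1[(0,0,0)]+1*
p4 X@[(0,0,0)] terminal -1; root [(2,0,1)] d8
if O skipped the turn, X would face:
~ p1 X@[(2,0,1)]: h0:-1[(1,0,1)]+1* h0:-2[(0,0,1)]-1 h2:-1[(2,0,0)]-1
~ p2 O@[(1,0,1)]: h0:-1[(0,0,1)]-1* h2:-1[(1,0,0)]-1
~ p3 X@[(0,0,1)]: h2:-1[(0,0,0)]+1*
~ p4 O@[(0,0,0)] terminal -1; root [(2,0,1)] d8
compare (O): move=+1 vs pass=-1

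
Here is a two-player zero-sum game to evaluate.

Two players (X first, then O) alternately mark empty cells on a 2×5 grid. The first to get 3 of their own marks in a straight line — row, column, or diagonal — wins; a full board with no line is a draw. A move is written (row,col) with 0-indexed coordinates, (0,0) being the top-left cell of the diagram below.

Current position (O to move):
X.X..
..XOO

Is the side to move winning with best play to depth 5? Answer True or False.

O winning at [X.X../..XOO]: False

p1 O@[X.X../..XOO]: (0,1)[XOX../..XOO]+0* (0,3)[X.XO./..XOO]-1 (0,4)[X.X.O/..XOO]-1 (1,0)[X.X../O.XOO]-1 (1,1)[X.X../.OXOO]-1
p2 X@[XOX../..XOO]: (0,3)[XOXX./..XOO]+0* (0,4)[XOX.X/..XOO]+0 (1,0)[XOX../X.XOO]+0 (1,1)[XOX../.XXOO]+0
p3 O@[XOXX./..XOO]: (0,4)[XOXXO/..XOO]+0* (1,0)[XOXX./O.XOO]-1 (1,1)[XOXX./.OXOO]-1
p4 X@[XOXXO/..XOO]: (1,0)[XOXXO/X.XOO]+0* (1,1)[XOXXO/.XXOO]+0
p5 O@[XOXXO/X.XOO]: (1,1)[XOXXO/XOXOO]+0*
p6 X@[XOXXO/XOXOO] terminal +0; root [X.X../..XOO] d5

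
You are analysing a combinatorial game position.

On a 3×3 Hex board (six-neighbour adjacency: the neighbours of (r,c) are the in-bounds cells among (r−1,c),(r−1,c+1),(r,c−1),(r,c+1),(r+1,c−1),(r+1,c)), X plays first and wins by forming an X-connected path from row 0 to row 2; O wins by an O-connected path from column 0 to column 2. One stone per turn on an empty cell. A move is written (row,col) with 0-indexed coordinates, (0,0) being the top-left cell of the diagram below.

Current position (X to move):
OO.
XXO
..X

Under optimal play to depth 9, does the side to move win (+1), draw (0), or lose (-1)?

p1 X@[OO./XXO/..X]: (0,2)[OOX/XXO/..X]+1* (2,0)[OO./XXO/X.X]-1 (2,1)[OO./XXO/.XX]-1
p2 O@[OOX/XXO/..X]: (2,0)[OOX/XXO/O.X]-1* (2,1)[OOX/XXO/.OX]-1
p3 X@[OOX/XXO/O.X]: (2,1)[OOX/XXO/OXX]+1*
p4 O@[OOX/XXO/OXX] terminal -1; root [OO./XXO/..X] d9

value(OO./XXO/..X, X) = +1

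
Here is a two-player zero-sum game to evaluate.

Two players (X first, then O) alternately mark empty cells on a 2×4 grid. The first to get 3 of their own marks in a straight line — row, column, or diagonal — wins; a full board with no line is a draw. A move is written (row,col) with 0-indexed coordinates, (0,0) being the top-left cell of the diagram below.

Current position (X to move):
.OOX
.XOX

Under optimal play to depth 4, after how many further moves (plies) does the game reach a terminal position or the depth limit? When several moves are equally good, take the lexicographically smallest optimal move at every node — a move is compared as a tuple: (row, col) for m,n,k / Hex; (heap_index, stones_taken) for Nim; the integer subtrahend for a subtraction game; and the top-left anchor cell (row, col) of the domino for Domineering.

PV length from [.OOX/.XOX]: 2 plies

[.OOX/.XOX] X move#1: (0,0):+0/XOOX/.XOX*, (1,0):-1/.OOX/XXOX
[XOOX/.XOX] O move#2: (1,0):+0/XOOX/OXOX*
[XOOX/OXOX] end (terminal +0, X#3); searched .OOX/.XOX to 4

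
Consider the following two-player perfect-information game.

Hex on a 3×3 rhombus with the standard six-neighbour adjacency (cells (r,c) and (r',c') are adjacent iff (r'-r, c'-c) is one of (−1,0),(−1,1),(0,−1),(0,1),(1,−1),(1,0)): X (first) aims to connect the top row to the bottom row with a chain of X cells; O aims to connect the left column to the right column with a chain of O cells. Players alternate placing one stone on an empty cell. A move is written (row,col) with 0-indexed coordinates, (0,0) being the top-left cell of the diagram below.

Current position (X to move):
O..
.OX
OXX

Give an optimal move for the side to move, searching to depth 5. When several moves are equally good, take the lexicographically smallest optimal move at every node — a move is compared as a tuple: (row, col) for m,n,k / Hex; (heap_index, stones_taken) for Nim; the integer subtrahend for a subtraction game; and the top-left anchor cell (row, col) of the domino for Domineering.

X's best at [O../.OX/OXX]: (0,2)

[O../.OX/OXX] X move#1: (0,1):-1/OX./.OX/OXX, (0,2):+1/O.X/.OX/OXX*, (1,0):-1/O../XOX/OXX
[O.X/.OX/OXX] end (terminal -1, O#2); searched O../.OX/OXX to 5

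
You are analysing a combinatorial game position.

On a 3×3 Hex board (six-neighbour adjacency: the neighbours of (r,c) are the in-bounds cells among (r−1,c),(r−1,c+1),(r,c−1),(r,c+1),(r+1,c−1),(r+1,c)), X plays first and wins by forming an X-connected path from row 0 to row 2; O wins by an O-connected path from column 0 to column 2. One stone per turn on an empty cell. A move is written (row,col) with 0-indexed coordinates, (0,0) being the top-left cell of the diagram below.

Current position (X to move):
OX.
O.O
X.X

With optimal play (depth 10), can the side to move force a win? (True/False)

X winning at [OX./O.O/X.X]: True

ply 1, X at OX./O.O/X.X | (0,2)=-1→OXX/O.O/X.X; (1,1)=+1→OX./OXO/X.X*; (2,1)=-1→OX./O.O/XXX
ply 2: OX./OXO/X.X is terminal -1 (O); from OX./O.O/X.X depth 10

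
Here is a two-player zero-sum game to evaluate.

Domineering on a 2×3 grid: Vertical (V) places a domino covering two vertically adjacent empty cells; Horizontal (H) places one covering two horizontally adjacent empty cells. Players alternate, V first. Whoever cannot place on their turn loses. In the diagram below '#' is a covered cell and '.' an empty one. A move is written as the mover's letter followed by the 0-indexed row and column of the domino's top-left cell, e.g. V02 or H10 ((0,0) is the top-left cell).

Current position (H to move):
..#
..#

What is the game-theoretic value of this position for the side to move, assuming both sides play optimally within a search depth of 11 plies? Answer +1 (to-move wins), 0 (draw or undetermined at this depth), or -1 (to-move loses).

p1 H@[..#/..#]: H00[###/..#]+1* H10[..#/###]+1
p2 V@[###/..#] terminal -1; root [..#/..#] d11

value(..#/..#, H) = +1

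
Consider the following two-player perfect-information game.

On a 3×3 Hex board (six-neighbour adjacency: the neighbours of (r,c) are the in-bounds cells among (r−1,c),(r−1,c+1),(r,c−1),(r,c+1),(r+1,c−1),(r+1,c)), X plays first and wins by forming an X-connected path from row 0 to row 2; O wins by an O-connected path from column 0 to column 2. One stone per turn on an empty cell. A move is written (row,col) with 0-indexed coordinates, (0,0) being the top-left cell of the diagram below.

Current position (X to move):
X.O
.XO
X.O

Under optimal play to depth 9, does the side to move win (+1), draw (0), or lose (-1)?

p1 X@[X.O/.XO/X.O]: (0,1)[XXO/.XO/X.O]+1* (1,0)[X.O/XXO/X.O]+1 (2,1)[X.O/.XO/XXO]+1
p2 O@[XXO/.XO/X.O] terminal -1; root [X.O/.XO/X.O] d9

value(X.O/.XO/X.O, X) = +1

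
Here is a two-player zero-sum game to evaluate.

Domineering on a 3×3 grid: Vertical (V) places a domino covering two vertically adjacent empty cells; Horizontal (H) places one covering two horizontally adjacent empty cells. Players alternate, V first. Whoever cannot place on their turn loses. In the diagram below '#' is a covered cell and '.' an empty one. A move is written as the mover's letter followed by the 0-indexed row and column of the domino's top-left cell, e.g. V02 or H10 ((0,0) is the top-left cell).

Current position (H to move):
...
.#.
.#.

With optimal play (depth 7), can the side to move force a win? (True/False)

p1 H@[.../.#./.#.]: H00[##./.#./.#.]-1* H01[.##/.#./.#.]-1
p2 V@[##./.#./.#.]: V02[###/.##/.#.]+1* V10[##./##./##.]+1 V12[##./.##/.##]+1
p3 H@[###/.##/.#.] terminal -1; root [.../.#./.#.] d7

H winning at [.../.#./.#.]: False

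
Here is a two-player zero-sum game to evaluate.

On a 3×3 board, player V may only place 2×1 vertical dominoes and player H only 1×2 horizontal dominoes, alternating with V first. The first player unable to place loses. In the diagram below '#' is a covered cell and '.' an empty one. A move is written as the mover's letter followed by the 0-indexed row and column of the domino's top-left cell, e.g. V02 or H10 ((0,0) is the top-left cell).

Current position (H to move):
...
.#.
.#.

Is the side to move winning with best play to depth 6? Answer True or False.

H winning at [.../.#./.#.]: False

ply 1, H at .../.#./.#. | H00=-1→##./.#./.#.*; H01=-1→.##/.#./.#.
ply 2, V at ##./.#./.#. | V02=+1→###/.##/.#.*; V10=+1→##./##./##.; V12=+1→##./.##/.##
ply 3: ###/.##/.#. is terminal -1 (H); from .../.#./.#. depth 6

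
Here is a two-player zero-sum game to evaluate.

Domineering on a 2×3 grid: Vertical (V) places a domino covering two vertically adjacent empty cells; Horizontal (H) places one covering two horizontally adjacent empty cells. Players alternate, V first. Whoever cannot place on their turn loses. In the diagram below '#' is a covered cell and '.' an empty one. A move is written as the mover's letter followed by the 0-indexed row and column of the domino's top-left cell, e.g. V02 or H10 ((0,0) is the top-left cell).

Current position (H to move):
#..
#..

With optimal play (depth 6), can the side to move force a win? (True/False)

H winning at [#../#..]: True

ply 1, H at #../#.. | H01=+1→###/#..*; H11=+1→#../###
ply 2: ###/#.. is terminal -1 (V); from #../#.. depth 6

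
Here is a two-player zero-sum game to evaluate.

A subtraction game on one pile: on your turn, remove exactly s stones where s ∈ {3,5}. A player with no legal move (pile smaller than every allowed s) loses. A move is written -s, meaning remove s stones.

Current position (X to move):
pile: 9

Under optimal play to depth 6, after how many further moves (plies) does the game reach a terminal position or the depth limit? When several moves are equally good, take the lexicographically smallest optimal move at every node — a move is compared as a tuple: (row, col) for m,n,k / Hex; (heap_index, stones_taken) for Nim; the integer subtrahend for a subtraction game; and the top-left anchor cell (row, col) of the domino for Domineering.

[9] X move#1: -3:-1/6*, -5:-1/4
[6] O move#2: -3:-1/3, -5:+1/1*
[1] end (terminal -1, X#3); searched 9 to 6

PV length from [9]: 2 plies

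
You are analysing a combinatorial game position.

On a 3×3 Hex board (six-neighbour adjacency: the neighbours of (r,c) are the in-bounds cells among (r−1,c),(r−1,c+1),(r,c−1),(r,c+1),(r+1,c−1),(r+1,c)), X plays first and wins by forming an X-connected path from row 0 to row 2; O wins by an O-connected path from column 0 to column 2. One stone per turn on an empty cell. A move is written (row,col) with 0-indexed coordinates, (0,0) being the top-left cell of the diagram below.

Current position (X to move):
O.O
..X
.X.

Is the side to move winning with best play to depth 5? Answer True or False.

[O.O/..X/.X.] X move#1: (0,1):-1/OXO/..X/.X.*, (1,0):-1/O.O/X.X/.X., (1,1):-1/O.O/.XX/.X., (2,0):-1/O.O/..X/XX., (2,2):-1/O.O/..X/.XX
[OXO/..X/.X.] O move#2: (1,0):-1/OXO/O.X/.X., (1,1):+1/OXO/.OX/.X.*, (2,0):-1/OXO/..X/OX., (2,2):-1/OXO/..X/.XO
[OXO/.OX/.X.] X move#3: (1,0):-1/OXO/XOX/.X.*, (2,0):-1/OXO/.OX/XX., (2,2):-1/OXO/.OX/.XX
[OXO/XOX/.X.] O move#4: (2,0):+1/OXO/XOX/OX.*, (2,2):-1/OXO/XOX/.XO
[OXO/XOX/OX.] end (terminal -1, X#5); searched O.O/..X/.X. to 5

X winning at [O.O/..X/.X.]: False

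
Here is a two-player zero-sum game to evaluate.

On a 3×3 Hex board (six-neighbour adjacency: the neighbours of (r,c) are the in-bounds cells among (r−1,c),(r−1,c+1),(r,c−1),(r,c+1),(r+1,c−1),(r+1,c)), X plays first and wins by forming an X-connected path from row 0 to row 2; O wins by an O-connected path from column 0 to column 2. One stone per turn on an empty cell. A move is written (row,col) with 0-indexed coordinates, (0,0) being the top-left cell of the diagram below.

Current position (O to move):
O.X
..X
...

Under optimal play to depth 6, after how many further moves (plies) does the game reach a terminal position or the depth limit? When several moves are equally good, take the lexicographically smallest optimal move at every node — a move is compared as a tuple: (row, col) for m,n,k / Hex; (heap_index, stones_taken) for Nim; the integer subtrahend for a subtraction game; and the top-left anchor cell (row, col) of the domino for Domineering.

PV length from [O.X/..X/...]: 6 plies

ply 1, O at O.X/..X/... | (0,1)=-1→OOX/..X/...*; (1,0)=-1→O.X/O.X/...; (1,1)=-1→O.X/.OX/...; (2,0)=-1→O.X/..X/O..; (2,1)=-1→O.X/..X/.O.; (2,2)=-1→O.X/..X/..O
ply 2, X at OOX/..X/... | (1,0)=+1→OOX/X.X/...*; (1,1)=+1→OOX/.XX/...; (2,0)=+1→OOX/..X/X..; (2,1)=+1→OOX/..X/.X.; (2,2)=+1→OOX/..X/..X
ply 3, O at OOX/X.X/... | (1,1)=-1→OOX/XOX/...*; (2,0)=-1→OOX/X.X/O..; (2,1)=-1→OOX/X.X/.O.; (2,2)=-1→OOX/X.X/..O
ply 4, X at OOX/XOX/... | (2,0)=+1→OOX/XOX/X..*; (2,1)=+1→OOX/XOX/.X.; (2,2)=+1→OOX/XOX/..X
ply 5, O at OOX/XOX/X.. | (2,1)=-1→OOX/XOX/XO.*; (2,2)=-1→OOX/XOX/X.O
ply 6, X at OOX/XOX/XO. | (2,2)=+1→OOX/XOX/XOX*
ply 7: OOX/XOX/XOX is terminal -1 (O); from O.X/..X/... depth 6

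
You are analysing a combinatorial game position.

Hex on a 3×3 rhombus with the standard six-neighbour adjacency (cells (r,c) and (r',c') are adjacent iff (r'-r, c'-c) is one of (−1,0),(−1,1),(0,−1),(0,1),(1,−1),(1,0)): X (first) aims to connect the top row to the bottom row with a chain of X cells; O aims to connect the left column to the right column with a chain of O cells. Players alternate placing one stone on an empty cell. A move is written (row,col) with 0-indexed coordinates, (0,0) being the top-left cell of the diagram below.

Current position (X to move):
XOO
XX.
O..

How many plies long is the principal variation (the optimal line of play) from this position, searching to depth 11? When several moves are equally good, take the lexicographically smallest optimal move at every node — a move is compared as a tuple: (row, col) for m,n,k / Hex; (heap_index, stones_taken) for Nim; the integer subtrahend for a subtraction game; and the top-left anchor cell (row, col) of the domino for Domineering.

[XOO/XX./O..] X move#1: (1,2):+1/XOO/XXX/O..*, (2,1):+1/XOO/XX./OX., (2,2):+1/XOO/XX./O.X
[XOO/XXX/O..] O move#2: (2,1):-1/XOO/XXX/OO.*, (2,2):-1/XOO/XXX/O.O
[XOO/XXX/OO.] X move#3: (2,2):+1/XOO/XXX/OOX*
[XOO/XXX/OOX] end (terminal -1, O#4); searched XOO/XX./O.. to 11

PV length from [XOO/XX./O..]: 3 plies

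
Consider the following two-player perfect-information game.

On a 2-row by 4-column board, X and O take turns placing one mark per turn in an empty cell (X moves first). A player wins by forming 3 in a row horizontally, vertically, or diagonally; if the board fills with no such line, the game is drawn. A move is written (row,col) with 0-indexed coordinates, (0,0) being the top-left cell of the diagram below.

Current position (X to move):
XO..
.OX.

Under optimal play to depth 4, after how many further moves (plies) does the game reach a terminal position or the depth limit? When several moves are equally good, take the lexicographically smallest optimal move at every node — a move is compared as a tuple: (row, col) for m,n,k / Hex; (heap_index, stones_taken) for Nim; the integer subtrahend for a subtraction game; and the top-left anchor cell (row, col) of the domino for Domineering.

ply 1, X at XO../.OX. | (0,2)=+0→XOX./.OX.*; (0,3)=+0→XO.X/.OX.; (1,0)=+0→XO../XOX.; (1,3)=+0→XO../.OXX
ply 2, O at XOX./.OX. | (0,3)=+0→XOXO/.OX.*; (1,0)=+0→XOX./OOX.; (1,3)=+0→XOX./.OXO
ply 3, X at XOXO/.OX. | (1,0)=+0→XOXO/XOX.*; (1,3)=+0→XOXO/.OXX
ply 4, O at XOXO/XOX. | (1,3)=+0→XOXO/XOXO*
ply 5: XOXO/XOXO is terminal +0 (X); from XO../.OX. depth 4

PV length from [XO../.OX.]: 4 plies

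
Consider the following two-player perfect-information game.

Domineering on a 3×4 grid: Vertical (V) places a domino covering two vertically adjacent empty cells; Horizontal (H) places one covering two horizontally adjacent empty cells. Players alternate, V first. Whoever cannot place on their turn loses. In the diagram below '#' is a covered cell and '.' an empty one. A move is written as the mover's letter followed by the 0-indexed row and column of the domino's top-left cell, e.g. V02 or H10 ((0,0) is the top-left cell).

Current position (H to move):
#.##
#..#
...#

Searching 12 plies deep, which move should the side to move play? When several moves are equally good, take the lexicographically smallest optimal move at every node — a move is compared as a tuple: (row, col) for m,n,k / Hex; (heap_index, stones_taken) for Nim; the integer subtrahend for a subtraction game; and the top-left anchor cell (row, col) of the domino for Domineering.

[#.##/#..#/...#] H move#1: H11:+1/#.##/####/...#*, H20:-1/#.##/#..#/##.#, H21:-1/#.##/#..#/.###
[#.##/####/...#] end (terminal -1, V#2); searched #.##/#..#/...# to 12

H's best at [#.##/#..#/...#]: H11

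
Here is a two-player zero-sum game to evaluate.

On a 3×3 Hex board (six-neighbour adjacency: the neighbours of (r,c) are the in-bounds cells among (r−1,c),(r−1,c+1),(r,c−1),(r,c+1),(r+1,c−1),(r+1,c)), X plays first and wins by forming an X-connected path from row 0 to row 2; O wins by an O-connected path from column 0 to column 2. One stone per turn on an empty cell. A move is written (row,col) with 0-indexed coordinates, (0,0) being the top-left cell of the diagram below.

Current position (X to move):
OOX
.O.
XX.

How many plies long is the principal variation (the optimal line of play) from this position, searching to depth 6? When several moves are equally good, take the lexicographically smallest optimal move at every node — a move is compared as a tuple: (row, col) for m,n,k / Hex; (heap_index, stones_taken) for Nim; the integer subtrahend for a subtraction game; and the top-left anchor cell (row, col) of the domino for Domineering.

PV length from [OOX/.O./XX.]: 1 ply

p1 X@[OOX/.O./XX.]: (1,0)[OOX/XO./XX.]-1 (1,2)[OOX/.OX/XX.]+1* (2,2)[OOX/.O./XXX]-1
p2 O@[OOX/.OX/XX.] terminal -1; root [OOX/.O./XX.] d6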